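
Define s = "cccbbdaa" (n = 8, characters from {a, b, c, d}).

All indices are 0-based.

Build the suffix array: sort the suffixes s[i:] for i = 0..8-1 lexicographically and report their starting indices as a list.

[7, 6, 3, 4, 2, 1, 0, 5]

rank→(start, suffix):
  0 → (7, 'a')
  1 → (6, 'aa')
  2 → (3, 'bbdaa')
  3 → (4, 'bdaa')
  4 → (2, 'cbbdaa')
  5 → (1, 'ccbbdaa')
  6 → (0, 'cccbbdaa')
  7 → (5, 'daa')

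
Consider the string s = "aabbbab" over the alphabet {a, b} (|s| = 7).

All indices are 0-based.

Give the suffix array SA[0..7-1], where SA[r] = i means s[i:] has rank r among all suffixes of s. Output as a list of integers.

rank→(start, suffix):
  0 → (0, 'aabbbab')
  1 → (5, 'ab')
  2 → (1, 'abbbab')
  3 → (6, 'b')
  4 → (4, 'bab')
  5 → (3, 'bbab')
  6 → (2, 'bbbab')

[0, 5, 1, 6, 4, 3, 2]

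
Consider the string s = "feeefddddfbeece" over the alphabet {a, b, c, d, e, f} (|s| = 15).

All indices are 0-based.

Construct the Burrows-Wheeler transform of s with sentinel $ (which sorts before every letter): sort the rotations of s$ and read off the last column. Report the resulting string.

efefdddcebfeede$

rank  rotation          last
    0  $feeefddddfbeece  e
    1  beece$feeefddddf  f
    2  ce$feeefddddfbee  e
    3  ddddfbeece$feeef  f
    4  dddfbeece$feeefd  d
    5  ddfbeece$feeefdd  d
    6  dfbeece$feeefddd  d
    7  e$feeefddddfbeec  c
    8  ece$feeefddddfbe  e
    9  eece$feeefddddfb  b
   10  eeefddddfbeece$f  f
   11  eefddddfbeece$fe  e
   12  efddddfbeece$fee  e
   13  fbeece$feeefdddd  d
   14  fddddfbeece$feee  e
   15  feeefddddfbeece$  $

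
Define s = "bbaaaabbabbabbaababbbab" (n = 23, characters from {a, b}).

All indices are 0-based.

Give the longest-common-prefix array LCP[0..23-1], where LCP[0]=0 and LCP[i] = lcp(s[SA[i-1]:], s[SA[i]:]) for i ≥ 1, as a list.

rank→(start, suffix):
  0 → (2, 'aaaabbabbabbaababbbab')
  1 → (3, 'aaabbabbabbaababbbab')
  2 → (14, 'aababbbab')
  3 → (4, 'aabbabbabbaababbbab')
  4 → (21, 'ab')
  5 → (15, 'ababbbab')
  6 → (11, 'abbaababbbab')
  7 → (8, 'abbabbaababbbab')
  8 → (5, 'abbabbabbaababbbab')
  9 → (17, 'abbbab')
  10 → (22, 'b')
  11 → (1, 'baaaabbabbabbaababbbab')
  12 → (13, 'baababbbab')
  13 → (20, 'bab')
  14 → (10, 'babbaababbbab')
  15 → (7, 'babbabbaababbbab')
  16 → (16, 'babbbab')
  17 → (0, 'bbaaaabbabbabbaababbbab')
  18 → (12, 'bbaababbbab')
  19 → (19, 'bbab')
  20 → (9, 'bbabbaababbbab')
  21 → (6, 'bbabbabbaababbbab')
  22 → (18, 'bbbab')

SA = [2, 3, 14, 4, 21, 15, 11, 8, 5, 17, 22, 1, 13, 20, 10, 7, 16, 0, 12, 19, 9, 6, 18]
rank  pair      lcp
   1  s[2:],s[3:]  3  'aaa'
   2  s[3:],s[14:]  2  'aa'
   3  s[14:],s[4:]  3  'aab'
   4  s[4:],s[21:]  1  'a'
   5  s[21:],s[15:]  2  'ab'
   6  s[15:],s[11:]  2  'ab'
   7  s[11:],s[8:]  4  'abba'
   8  s[8:],s[5:]  7  'abbabba'
   9  s[5:],s[17:]  3  'abb'
  10  s[17:],s[22:]  0  ''
  11  s[22:],s[1:]  1  'b'
  12  s[1:],s[13:]  3  'baa'
  13  s[13:],s[20:]  2  'ba'
  14  s[20:],s[10:]  3  'bab'
  15  s[10:],s[7:]  5  'babba'
  16  s[7:],s[16:]  4  'babb'
  17  s[16:],s[0:]  1  'b'
  18  s[0:],s[12:]  4  'bbaa'
  19  s[12:],s[19:]  3  'bba'
  20  s[19:],s[9:]  4  'bbab'
  21  s[9:],s[6:]  6  'bbabba'
  22  s[6:],s[18:]  2  'bb'

[0, 3, 2, 3, 1, 2, 2, 4, 7, 3, 0, 1, 3, 2, 3, 5, 4, 1, 4, 3, 4, 6, 2]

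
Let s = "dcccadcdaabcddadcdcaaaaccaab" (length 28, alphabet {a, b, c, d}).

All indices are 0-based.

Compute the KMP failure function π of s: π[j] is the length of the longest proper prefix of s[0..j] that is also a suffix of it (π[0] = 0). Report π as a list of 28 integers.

[0, 0, 0, 0, 0, 1, 2, 1, 0, 0, 0, 0, 1, 1, 0, 1, 2, 1, 2, 0, 0, 0, 0, 0, 0, 0, 0, 0]

π[0] = 0
j=1 s[j]='c': π[1]=0 (border '')
j=2 s[j]='c': π[2]=0 (border '')
j=3 s[j]='c': π[3]=0 (border '')
j=4 s[j]='a': π[4]=0 (border '')
j=5 s[j]='d': π[5]=1 (border 'd')
j=6 s[j]='c': π[6]=2 (border 'dc')
j=7 s[j]='d': k: 2→0; π[7]=1 (border 'd')
j=8 s[j]='a': k: 1→0; π[8]=0 (border '')
j=9 s[j]='a': π[9]=0 (border '')
j=10 s[j]='b': π[10]=0 (border '')
j=11 s[j]='c': π[11]=0 (border '')
j=12 s[j]='d': π[12]=1 (border 'd')
j=13 s[j]='d': k: 1→0; π[13]=1 (border 'd')
j=14 s[j]='a': k: 1→0; π[14]=0 (border '')
j=15 s[j]='d': π[15]=1 (border 'd')
j=16 s[j]='c': π[16]=2 (border 'dc')
j=17 s[j]='d': k: 2→0; π[17]=1 (border 'd')
j=18 s[j]='c': π[18]=2 (border 'dc')
j=19 s[j]='a': k: 2→0; π[19]=0 (border '')
j=20 s[j]='a': π[20]=0 (border '')
j=21 s[j]='a': π[21]=0 (border '')
j=22 s[j]='a': π[22]=0 (border '')
j=23 s[j]='c': π[23]=0 (border '')
j=24 s[j]='c': π[24]=0 (border '')
j=25 s[j]='a': π[25]=0 (border '')
j=26 s[j]='a': π[26]=0 (border '')
j=27 s[j]='b': π[27]=0 (border '')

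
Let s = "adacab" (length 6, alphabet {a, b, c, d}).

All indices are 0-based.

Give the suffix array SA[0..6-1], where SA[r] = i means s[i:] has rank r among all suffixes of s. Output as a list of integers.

[4, 2, 0, 5, 3, 1]

rank→(start, suffix):
  0 → (4, 'ab')
  1 → (2, 'acab')
  2 → (0, 'adacab')
  3 → (5, 'b')
  4 → (3, 'cab')
  5 → (1, 'dacab')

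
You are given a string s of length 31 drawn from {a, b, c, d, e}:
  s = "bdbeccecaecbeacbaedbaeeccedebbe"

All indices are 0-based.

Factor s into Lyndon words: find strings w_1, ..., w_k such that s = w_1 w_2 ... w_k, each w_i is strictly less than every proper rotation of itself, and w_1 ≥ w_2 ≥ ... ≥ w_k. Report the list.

["bdbeccec", "aecbe", "acbaedbaeeccedebbe"]

emit factor 1: 'bdbeccec' (i=0, period=8)
emit factor 2: 'aecbe' (i=8, period=5)
emit factor 3: 'acbaedbaeeccedebbe' (i=13, period=18)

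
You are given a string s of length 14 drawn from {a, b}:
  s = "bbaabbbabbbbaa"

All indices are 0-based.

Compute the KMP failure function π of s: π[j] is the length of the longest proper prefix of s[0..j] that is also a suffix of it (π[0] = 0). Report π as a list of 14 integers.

π[0] = 0
j=1 s[j]='b': π[1]=1 (border 'b')
j=2 s[j]='a': k: 1→0; π[2]=0 (border '')
j=3 s[j]='a': π[3]=0 (border '')
j=4 s[j]='b': π[4]=1 (border 'b')
j=5 s[j]='b': π[5]=2 (border 'bb')
j=6 s[j]='b': k: 2→1; π[6]=2 (border 'bb')
j=7 s[j]='a': π[7]=3 (border 'bba')
j=8 s[j]='b': k: 3→0; π[8]=1 (border 'b')
j=9 s[j]='b': π[9]=2 (border 'bb')
j=10 s[j]='b': k: 2→1; π[10]=2 (border 'bb')
j=11 s[j]='b': k: 2→1; π[11]=2 (border 'bb')
j=12 s[j]='a': π[12]=3 (border 'bba')
j=13 s[j]='a': π[13]=4 (border 'bbaa')

[0, 1, 0, 0, 1, 2, 2, 3, 1, 2, 2, 2, 3, 4]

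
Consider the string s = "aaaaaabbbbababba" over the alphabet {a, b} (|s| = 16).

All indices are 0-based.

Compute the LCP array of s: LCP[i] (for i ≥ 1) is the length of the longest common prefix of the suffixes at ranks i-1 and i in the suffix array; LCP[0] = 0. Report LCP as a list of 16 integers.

[0, 1, 5, 4, 3, 2, 1, 2, 3, 0, 2, 3, 1, 3, 2, 3]

rank | idx | suffix
   0 |  15 | a
   1 |   0 | aaaaaabbbbababba
   2 |   1 | aaaaabbbbababba
   3 |   2 | aaaabbbbababba
   4 |   3 | aaabbbbababba
   5 |   4 | aabbbbababba
   6 |  10 | ababba
   7 |  12 | abba
   8 |   5 | abbbbababba
   9 |  14 | ba
  10 |   9 | bababba
  11 |  11 | babba
  12 |  13 | bba
  13 |   8 | bbababba
  14 |   7 | bbbababba
  15 |   6 | bbbbababba

SA = [15, 0, 1, 2, 3, 4, 10, 12, 5, 14, 9, 11, 13, 8, 7, 6]
rank  pair      lcp
   1  s[15:],s[0:]  1  'a'
   2  s[0:],s[1:]  5  'aaaaa'
   3  s[1:],s[2:]  4  'aaaa'
   4  s[2:],s[3:]  3  'aaa'
   5  s[3:],s[4:]  2  'aa'
   6  s[4:],s[10:]  1  'a'
   7  s[10:],s[12:]  2  'ab'
   8  s[12:],s[5:]  3  'abb'
   9  s[5:],s[14:]  0  ''
  10  s[14:],s[9:]  2  'ba'
  11  s[9:],s[11:]  3  'bab'
  12  s[11:],s[13:]  1  'b'
  13  s[13:],s[8:]  3  'bba'
  14  s[8:],s[7:]  2  'bb'
  15  s[7:],s[6:]  3  'bbb'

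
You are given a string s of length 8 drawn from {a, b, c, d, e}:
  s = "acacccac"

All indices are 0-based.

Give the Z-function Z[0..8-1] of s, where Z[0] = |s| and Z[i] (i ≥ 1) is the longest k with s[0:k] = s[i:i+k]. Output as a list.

[8, 0, 2, 0, 0, 0, 2, 0]

Z[0]=8
i=1: i≥r, start 0; Z[1]=0
i=2: i≥r, start 0; Z[2]=2 grow→box=[2,4)
i=3: min(r-i=1, Z[1]=0)=0; Z[3]=0
i=4: i≥r, start 0; Z[4]=0
i=5: i≥r, start 0; Z[5]=0
i=6: i≥r, start 0; Z[6]=2 grow→box=[6,8)
i=7: min(r-i=1, Z[1]=0)=0; Z[7]=0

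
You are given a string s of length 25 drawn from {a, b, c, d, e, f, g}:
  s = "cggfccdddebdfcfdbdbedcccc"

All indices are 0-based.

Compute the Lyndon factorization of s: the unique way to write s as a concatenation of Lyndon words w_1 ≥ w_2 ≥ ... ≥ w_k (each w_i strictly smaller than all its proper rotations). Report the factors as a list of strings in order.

["cggf", "ccddde", "bdfcfd", "bdbedcccc"]

emit factor 1: 'cggf' (i=0, period=4)
emit factor 2: 'ccddde' (i=4, period=6)
emit factor 3: 'bdfcfd' (i=10, period=6)
emit factor 4: 'bdbedcccc' (i=16, period=9)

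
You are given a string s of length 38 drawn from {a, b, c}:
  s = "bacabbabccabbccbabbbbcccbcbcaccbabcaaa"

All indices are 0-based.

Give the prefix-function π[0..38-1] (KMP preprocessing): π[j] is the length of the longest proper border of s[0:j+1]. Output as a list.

π[0] = 0
j=1 s[j]='a': π[1]=0 (border '')
j=2 s[j]='c': π[2]=0 (border '')
j=3 s[j]='a': π[3]=0 (border '')
j=4 s[j]='b': π[4]=1 (border 'b')
j=5 s[j]='b': k: 1→0; π[5]=1 (border 'b')
j=6 s[j]='a': π[6]=2 (border 'ba')
j=7 s[j]='b': k: 2→0; π[7]=1 (border 'b')
j=8 s[j]='c': k: 1→0; π[8]=0 (border '')
j=9 s[j]='c': π[9]=0 (border '')
j=10 s[j]='a': π[10]=0 (border '')
j=11 s[j]='b': π[11]=1 (border 'b')
j=12 s[j]='b': k: 1→0; π[12]=1 (border 'b')
j=13 s[j]='c': k: 1→0; π[13]=0 (border '')
j=14 s[j]='c': π[14]=0 (border '')
j=15 s[j]='b': π[15]=1 (border 'b')
j=16 s[j]='a': π[16]=2 (border 'ba')
j=17 s[j]='b': k: 2→0; π[17]=1 (border 'b')
j=18 s[j]='b': k: 1→0; π[18]=1 (border 'b')
j=19 s[j]='b': k: 1→0; π[19]=1 (border 'b')
j=20 s[j]='b': k: 1→0; π[20]=1 (border 'b')
j=21 s[j]='c': k: 1→0; π[21]=0 (border '')
j=22 s[j]='c': π[22]=0 (border '')
j=23 s[j]='c': π[23]=0 (border '')
j=24 s[j]='b': π[24]=1 (border 'b')
j=25 s[j]='c': k: 1→0; π[25]=0 (border '')
j=26 s[j]='b': π[26]=1 (border 'b')
j=27 s[j]='c': k: 1→0; π[27]=0 (border '')
j=28 s[j]='a': π[28]=0 (border '')
j=29 s[j]='c': π[29]=0 (border '')
j=30 s[j]='c': π[30]=0 (border '')
j=31 s[j]='b': π[31]=1 (border 'b')
j=32 s[j]='a': π[32]=2 (border 'ba')
j=33 s[j]='b': k: 2→0; π[33]=1 (border 'b')
j=34 s[j]='c': k: 1→0; π[34]=0 (border '')
j=35 s[j]='a': π[35]=0 (border '')
j=36 s[j]='a': π[36]=0 (border '')
j=37 s[j]='a': π[37]=0 (border '')

[0, 0, 0, 0, 1, 1, 2, 1, 0, 0, 0, 1, 1, 0, 0, 1, 2, 1, 1, 1, 1, 0, 0, 0, 1, 0, 1, 0, 0, 0, 0, 1, 2, 1, 0, 0, 0, 0]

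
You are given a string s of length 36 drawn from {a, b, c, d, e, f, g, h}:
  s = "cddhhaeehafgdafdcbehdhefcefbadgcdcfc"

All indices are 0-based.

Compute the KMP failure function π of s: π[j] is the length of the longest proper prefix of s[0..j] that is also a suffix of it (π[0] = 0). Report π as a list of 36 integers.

π[0] = 0
j=1 s[j]='d': π[1]=0 (border '')
j=2 s[j]='d': π[2]=0 (border '')
j=3 s[j]='h': π[3]=0 (border '')
j=4 s[j]='h': π[4]=0 (border '')
j=5 s[j]='a': π[5]=0 (border '')
j=6 s[j]='e': π[6]=0 (border '')
j=7 s[j]='e': π[7]=0 (border '')
j=8 s[j]='h': π[8]=0 (border '')
j=9 s[j]='a': π[9]=0 (border '')
j=10 s[j]='f': π[10]=0 (border '')
j=11 s[j]='g': π[11]=0 (border '')
j=12 s[j]='d': π[12]=0 (border '')
j=13 s[j]='a': π[13]=0 (border '')
j=14 s[j]='f': π[14]=0 (border '')
j=15 s[j]='d': π[15]=0 (border '')
j=16 s[j]='c': π[16]=1 (border 'c')
j=17 s[j]='b': k: 1→0; π[17]=0 (border '')
j=18 s[j]='e': π[18]=0 (border '')
j=19 s[j]='h': π[19]=0 (border '')
j=20 s[j]='d': π[20]=0 (border '')
j=21 s[j]='h': π[21]=0 (border '')
j=22 s[j]='e': π[22]=0 (border '')
j=23 s[j]='f': π[23]=0 (border '')
j=24 s[j]='c': π[24]=1 (border 'c')
j=25 s[j]='e': k: 1→0; π[25]=0 (border '')
j=26 s[j]='f': π[26]=0 (border '')
j=27 s[j]='b': π[27]=0 (border '')
j=28 s[j]='a': π[28]=0 (border '')
j=29 s[j]='d': π[29]=0 (border '')
j=30 s[j]='g': π[30]=0 (border '')
j=31 s[j]='c': π[31]=1 (border 'c')
j=32 s[j]='d': π[32]=2 (border 'cd')
j=33 s[j]='c': k: 2→0; π[33]=1 (border 'c')
j=34 s[j]='f': k: 1→0; π[34]=0 (border '')
j=35 s[j]='c': π[35]=1 (border 'c')

[0, 0, 0, 0, 0, 0, 0, 0, 0, 0, 0, 0, 0, 0, 0, 0, 1, 0, 0, 0, 0, 0, 0, 0, 1, 0, 0, 0, 0, 0, 0, 1, 2, 1, 0, 1]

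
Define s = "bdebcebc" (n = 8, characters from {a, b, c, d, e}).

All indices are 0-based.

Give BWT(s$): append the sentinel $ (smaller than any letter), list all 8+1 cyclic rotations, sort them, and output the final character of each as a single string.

cee$bbbcd

rank  rotation   last
    0  $bdebcebc  c
    1  bc$bdebce  e
    2  bcebc$bde  e
    3  bdebcebc$  $
    4  c$bdebceb  b
    5  cebc$bdeb  b
    6  debcebc$b  b
    7  ebc$bdebc  c
    8  ebcebc$bd  d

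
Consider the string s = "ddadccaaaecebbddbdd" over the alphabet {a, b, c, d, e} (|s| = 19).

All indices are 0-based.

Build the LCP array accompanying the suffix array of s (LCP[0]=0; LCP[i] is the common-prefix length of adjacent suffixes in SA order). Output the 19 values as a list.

[0, 2, 1, 1, 0, 1, 3, 0, 1, 1, 0, 1, 1, 1, 1, 2, 2, 0, 1]

sorted suffixes:
  #0 SA[0]=6  'aaaecebbddbdd'
  #1 SA[1]=7  'aaecebbddbdd'
  #2 SA[2]=2  'adccaaaecebbddbdd'
  #3 SA[3]=8  'aecebbddbdd'
  #4 SA[4]=12  'bbddbdd'
  #5 SA[5]=16  'bdd'
  #6 SA[6]=13  'bddbdd'
  #7 SA[7]=5  'caaaecebbddbdd'
  #8 SA[8]=4  'ccaaaecebbddbdd'
  #9 SA[9]=10  'cebbddbdd'
  #10 SA[10]=18  'd'
  #11 SA[11]=1  'dadccaaaecebbddbdd'
  #12 SA[12]=15  'dbdd'
  #13 SA[13]=3  'dccaaaecebbddbdd'
  #14 SA[14]=17  'dd'
  #15 SA[15]=0  'ddadccaaaecebbddbdd'
  #16 SA[16]=14  'ddbdd'
  #17 SA[17]=11  'ebbddbdd'
  #18 SA[18]=9  'ecebbddbdd'

SA = [6, 7, 2, 8, 12, 16, 13, 5, 4, 10, 18, 1, 15, 3, 17, 0, 14, 11, 9]
[i] adj suffixes → lcp
  [1] 6/7 → 2 ('aa')
  [2] 7/2 → 1 ('a')
  [3] 2/8 → 1 ('a')
  [4] 8/12 → 0 ('')
  [5] 12/16 → 1 ('b')
  [6] 16/13 → 3 ('bdd')
  [7] 13/5 → 0 ('')
  [8] 5/4 → 1 ('c')
  [9] 4/10 → 1 ('c')
  [10] 10/18 → 0 ('')
  [11] 18/1 → 1 ('d')
  [12] 1/15 → 1 ('d')
  [13] 15/3 → 1 ('d')
  [14] 3/17 → 1 ('d')
  [15] 17/0 → 2 ('dd')
  [16] 0/14 → 2 ('dd')
  [17] 14/11 → 0 ('')
  [18] 11/9 → 1 ('e')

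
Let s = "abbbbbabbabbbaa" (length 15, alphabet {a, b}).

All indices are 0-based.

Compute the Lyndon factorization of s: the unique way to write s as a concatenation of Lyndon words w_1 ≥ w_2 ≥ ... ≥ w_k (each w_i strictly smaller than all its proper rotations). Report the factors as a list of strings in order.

["abbbbb", "abbabbb", "a", "a"]

emit factor 1: 'abbbbb' (i=0, period=6)
emit factor 2: 'abbabbb' (i=6, period=7)
emit factor 3: 'a' (i=13, period=1)
emit factor 4: 'a' (i=14, period=1)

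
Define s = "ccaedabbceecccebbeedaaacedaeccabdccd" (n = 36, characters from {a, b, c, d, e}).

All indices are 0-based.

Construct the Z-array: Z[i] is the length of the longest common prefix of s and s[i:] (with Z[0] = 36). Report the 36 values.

[36, 1, 0, 0, 0, 0, 0, 0, 1, 0, 0, 2, 2, 1, 0, 0, 0, 0, 0, 0, 0, 0, 0, 1, 0, 0, 0, 0, 3, 1, 0, 0, 0, 2, 1, 0]

Z[0]=36
i=1: fresh scan; Z[1]=1 scan→box=[1,2)
i=2: fresh scan; Z[2]=0
i=3: fresh scan; Z[3]=0
i=4: fresh scan; Z[4]=0
i=5: fresh scan; Z[5]=0
i=6: fresh scan; Z[6]=0
i=7: fresh scan; Z[7]=0
i=8: fresh scan; Z[8]=1 scan→box=[8,9)
i=9: fresh scan; Z[9]=0
i=10: fresh scan; Z[10]=0
i=11: fresh scan; Z[11]=2 scan→box=[11,13)
i=12: min(r-i=1, Z[1]=1)=1; Z[12]=2 scan→box=[12,14)
i=13: min(r-i=1, Z[1]=1)=1; Z[13]=1
i=14: fresh scan; Z[14]=0
i=15: fresh scan; Z[15]=0
i=16: fresh scan; Z[16]=0
i=17: fresh scan; Z[17]=0
i=18: fresh scan; Z[18]=0
i=19: fresh scan; Z[19]=0
i=20: fresh scan; Z[20]=0
i=21: fresh scan; Z[21]=0
i=22: fresh scan; Z[22]=0
i=23: fresh scan; Z[23]=1 scan→box=[23,24)
i=24: fresh scan; Z[24]=0
i=25: fresh scan; Z[25]=0
i=26: fresh scan; Z[26]=0
i=27: fresh scan; Z[27]=0
i=28: fresh scan; Z[28]=3 scan→box=[28,31)
i=29: min(r-i=2, Z[1]=1)=1; Z[29]=1
i=30: min(r-i=1, Z[2]=0)=0; Z[30]=0
i=31: fresh scan; Z[31]=0
i=32: fresh scan; Z[32]=0
i=33: fresh scan; Z[33]=2 scan→box=[33,35)
i=34: min(r-i=1, Z[1]=1)=1; Z[34]=1
i=35: fresh scan; Z[35]=0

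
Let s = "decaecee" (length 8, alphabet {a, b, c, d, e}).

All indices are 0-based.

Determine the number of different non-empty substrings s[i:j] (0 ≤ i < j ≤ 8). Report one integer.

rank | idx | suffix
   0 |   3 | aecee
   1 |   2 | caecee
   2 |   5 | cee
   3 |   0 | decaecee
   4 |   7 | e
   5 |   1 | ecaecee
   6 |   4 | ecee
   7 |   6 | ee

SA = [3, 2, 5, 0, 7, 1, 4, 6]
rank  pair      lcp
   1  s[3:],s[2:]  0  ''
   2  s[2:],s[5:]  1  'c'
   3  s[5:],s[0:]  0  ''
   4  s[0:],s[7:]  0  ''
   5  s[7:],s[1:]  1  'e'
   6  s[1:],s[4:]  2  'ec'
   7  s[4:],s[6:]  1  'e'

n(n+1)/2 = 8·9/2 = 36
Σ LCP = 0 + 0 + 1 + 0 + 0 + 1 + 2 + 1 = 5
distinct = 36 − 5 = 31

31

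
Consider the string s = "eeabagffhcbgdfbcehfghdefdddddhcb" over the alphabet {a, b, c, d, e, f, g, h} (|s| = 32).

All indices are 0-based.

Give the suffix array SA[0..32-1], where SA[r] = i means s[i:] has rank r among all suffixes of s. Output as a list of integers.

[2, 4, 31, 3, 14, 10, 30, 9, 15, 24, 25, 26, 27, 21, 12, 28, 1, 0, 22, 16, 13, 23, 6, 18, 7, 11, 5, 19, 29, 8, 20, 17]

sorted suffixes:
  #0 SA[0]=2  'abagffhcbgdfbcehfghdefdddddhcb'
  #1 SA[1]=4  'agffhcbgdfbcehfghdefdddddhcb'
  #2 SA[2]=31  'b'
  #3 SA[3]=3  'bagffhcbgdfbcehfghdefdddddhcb'
  #4 SA[4]=14  'bcehfghdefdddddhcb'
  #5 SA[5]=10  'bgdfbcehfghdefdddddhcb'
  #6 SA[6]=30  'cb'
  #7 SA[7]=9  'cbgdfbcehfghdefdddddhcb'
  #8 SA[8]=15  'cehfghdefdddddhcb'
  #9 SA[9]=24  'dddddhcb'
  #10 SA[10]=25  'ddddhcb'
  #11 SA[11]=26  'dddhcb'
  #12 SA[12]=27  'ddhcb'
  #13 SA[13]=21  'defdddddhcb'
  #14 SA[14]=12  'dfbcehfghdefdddddhcb'
  #15 SA[15]=28  'dhcb'
  #16 SA[16]=1  'eabagffhcbgdfbcehfghdefdddddhcb'
  #17 SA[17]=0  'eeabagffhcbgdfbcehfghdefdddddhcb'
  #18 SA[18]=22  'efdddddhcb'
  #19 SA[19]=16  'ehfghdefdddddhcb'
  #20 SA[20]=13  'fbcehfghdefdddddhcb'
  #21 SA[21]=23  'fdddddhcb'
  #22 SA[22]=6  'ffhcbgdfbcehfghdefdddddhcb'
  #23 SA[23]=18  'fghdefdddddhcb'
  #24 SA[24]=7  'fhcbgdfbcehfghdefdddddhcb'
  #25 SA[25]=11  'gdfbcehfghdefdddddhcb'
  #26 SA[26]=5  'gffhcbgdfbcehfghdefdddddhcb'
  #27 SA[27]=19  'ghdefdddddhcb'
  #28 SA[28]=29  'hcb'
  #29 SA[29]=8  'hcbgdfbcehfghdefdddddhcb'
  #30 SA[30]=20  'hdefdddddhcb'
  #31 SA[31]=17  'hfghdefdddddhcb'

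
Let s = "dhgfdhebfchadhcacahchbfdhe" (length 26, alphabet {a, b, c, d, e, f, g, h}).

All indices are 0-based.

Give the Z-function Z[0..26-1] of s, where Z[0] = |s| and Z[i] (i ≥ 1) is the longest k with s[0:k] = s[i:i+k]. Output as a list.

Z[0]=26
i=1: i≥r, start 0; Z[1]=0
i=2: i≥r, start 0; Z[2]=0
i=3: i≥r, start 0; Z[3]=0
i=4: i≥r, start 0; Z[4]=2 extend→box=[4,6)
i=5: min(r-i=1, Z[1]=0)=0; Z[5]=0
i=6: i≥r, start 0; Z[6]=0
i=7: i≥r, start 0; Z[7]=0
i=8: i≥r, start 0; Z[8]=0
i=9: i≥r, start 0; Z[9]=0
i=10: i≥r, start 0; Z[10]=0
i=11: i≥r, start 0; Z[11]=0
i=12: i≥r, start 0; Z[12]=2 extend→box=[12,14)
i=13: min(r-i=1, Z[1]=0)=0; Z[13]=0
i=14: i≥r, start 0; Z[14]=0
i=15: i≥r, start 0; Z[15]=0
i=16: i≥r, start 0; Z[16]=0
i=17: i≥r, start 0; Z[17]=0
i=18: i≥r, start 0; Z[18]=0
i=19: i≥r, start 0; Z[19]=0
i=20: i≥r, start 0; Z[20]=0
i=21: i≥r, start 0; Z[21]=0
i=22: i≥r, start 0; Z[22]=0
i=23: i≥r, start 0; Z[23]=2 extend→box=[23,25)
i=24: min(r-i=1, Z[1]=0)=0; Z[24]=0
i=25: i≥r, start 0; Z[25]=0

[26, 0, 0, 0, 2, 0, 0, 0, 0, 0, 0, 0, 2, 0, 0, 0, 0, 0, 0, 0, 0, 0, 0, 2, 0, 0]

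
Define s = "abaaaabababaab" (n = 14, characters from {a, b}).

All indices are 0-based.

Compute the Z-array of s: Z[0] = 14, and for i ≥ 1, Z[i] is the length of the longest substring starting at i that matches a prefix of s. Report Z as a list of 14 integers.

Z[0]=14
i=1: i≥r, start 0; Z[1]=0
i=2: i≥r, start 0; Z[2]=1 extend→box=[2,3)
i=3: i≥r, start 0; Z[3]=1 extend→box=[3,4)
i=4: i≥r, start 0; Z[4]=1 extend→box=[4,5)
i=5: i≥r, start 0; Z[5]=3 extend→box=[5,8)
i=6: min(r-i=2, Z[1]=0)=0; Z[6]=0
i=7: min(r-i=1, Z[2]=1)=1; Z[7]=3 extend→box=[7,10)
i=8: min(r-i=2, Z[1]=0)=0; Z[8]=0
i=9: min(r-i=1, Z[2]=1)=1; Z[9]=4 extend→box=[9,13)
i=10: min(r-i=3, Z[1]=0)=0; Z[10]=0
i=11: min(r-i=2, Z[2]=1)=1; Z[11]=1
i=12: min(r-i=1, Z[3]=1)=1; Z[12]=2 extend→box=[12,14)
i=13: min(r-i=1, Z[1]=0)=0; Z[13]=0

[14, 0, 1, 1, 1, 3, 0, 3, 0, 4, 0, 1, 2, 0]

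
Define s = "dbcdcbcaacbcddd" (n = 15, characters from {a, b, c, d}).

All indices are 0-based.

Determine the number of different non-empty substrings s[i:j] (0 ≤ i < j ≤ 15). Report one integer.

rank→(start, suffix):
  0 → (7, 'aacbcddd')
  1 → (8, 'acbcddd')
  2 → (5, 'bcaacbcddd')
  3 → (1, 'bcdcbcaacbcddd')
  4 → (10, 'bcddd')
  5 → (6, 'caacbcddd')
  6 → (4, 'cbcaacbcddd')
  7 → (9, 'cbcddd')
  8 → (2, 'cdcbcaacbcddd')
  9 → (11, 'cddd')
  10 → (14, 'd')
  11 → (0, 'dbcdcbcaacbcddd')
  12 → (3, 'dcbcaacbcddd')
  13 → (13, 'dd')
  14 → (12, 'ddd')

SA = [7, 8, 5, 1, 10, 6, 4, 9, 2, 11, 14, 0, 3, 13, 12]
rank  pair      lcp
   1  s[7:],s[8:]  1  'a'
   2  s[8:],s[5:]  0  ''
   3  s[5:],s[1:]  2  'bc'
   4  s[1:],s[10:]  3  'bcd'
   5  s[10:],s[6:]  0  ''
   6  s[6:],s[4:]  1  'c'
   7  s[4:],s[9:]  3  'cbc'
   8  s[9:],s[2:]  1  'c'
   9  s[2:],s[11:]  2  'cd'
  10  s[11:],s[14:]  0  ''
  11  s[14:],s[0:]  1  'd'
  12  s[0:],s[3:]  1  'd'
  13  s[3:],s[13:]  1  'd'
  14  s[13:],s[12:]  2  'dd'

n(n+1)/2 = 15·16/2 = 120
Σ LCP = 0 + 1 + 0 + 2 + 3 + 0 + 1 + 3 + 1 + 2 + 0 + 1 + 1 + 1 + 2 = 18
distinct = 120 − 18 = 102

102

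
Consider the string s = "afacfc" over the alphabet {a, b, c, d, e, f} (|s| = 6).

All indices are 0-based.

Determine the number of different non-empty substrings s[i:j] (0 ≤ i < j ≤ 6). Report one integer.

18

rank→(start, suffix):
  0 → (2, 'acfc')
  1 → (0, 'afacfc')
  2 → (5, 'c')
  3 → (3, 'cfc')
  4 → (1, 'facfc')
  5 → (4, 'fc')

SA = [2, 0, 5, 3, 1, 4]
rank  pair      lcp
   1  s[2:],s[0:]  1  'a'
   2  s[0:],s[5:]  0  ''
   3  s[5:],s[3:]  1  'c'
   4  s[3:],s[1:]  0  ''
   5  s[1:],s[4:]  1  'f'

n(n+1)/2 = 6·7/2 = 21
Σ LCP = 0 + 1 + 0 + 1 + 0 + 1 = 3
distinct = 21 − 3 = 18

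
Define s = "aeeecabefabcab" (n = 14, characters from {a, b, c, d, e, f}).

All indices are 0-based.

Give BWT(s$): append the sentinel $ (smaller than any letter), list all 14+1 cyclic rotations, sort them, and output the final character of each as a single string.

bcfc$aaabeeeabe

rank  rotation         last
    0  $aeeecabefabcab  b
    1  ab$aeeecabefabc  c
    2  abcab$aeeecabef  f
    3  abefabcab$aeeec  c
    4  aeeecabefabcab$  $
    5  b$aeeecabefabca  a
    6  bcab$aeeecabefa  a
    7  befabcab$aeeeca  a
    8  cab$aeeecabefab  b
    9  cabefabcab$aeee  e
   10  ecabefabcab$aee  e
   11  eecabefabcab$ae  e
   12  eeecabefabcab$a  a
   13  efabcab$aeeecab  b
   14  fabcab$aeeecabe  e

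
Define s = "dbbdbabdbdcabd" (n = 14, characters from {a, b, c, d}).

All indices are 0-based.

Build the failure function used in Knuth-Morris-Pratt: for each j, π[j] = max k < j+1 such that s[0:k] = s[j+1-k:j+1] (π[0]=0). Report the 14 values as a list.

[0, 0, 0, 1, 2, 0, 0, 1, 2, 1, 0, 0, 0, 1]

π[0] = 0
j=1 s[j]='b': π[1]=0 (border '')
j=2 s[j]='b': π[2]=0 (border '')
j=3 s[j]='d': π[3]=1 (border 'd')
j=4 s[j]='b': π[4]=2 (border 'db')
j=5 s[j]='a': k: 2→0; π[5]=0 (border '')
j=6 s[j]='b': π[6]=0 (border '')
j=7 s[j]='d': π[7]=1 (border 'd')
j=8 s[j]='b': π[8]=2 (border 'db')
j=9 s[j]='d': k: 2→0; π[9]=1 (border 'd')
j=10 s[j]='c': k: 1→0; π[10]=0 (border '')
j=11 s[j]='a': π[11]=0 (border '')
j=12 s[j]='b': π[12]=0 (border '')
j=13 s[j]='d': π[13]=1 (border 'd')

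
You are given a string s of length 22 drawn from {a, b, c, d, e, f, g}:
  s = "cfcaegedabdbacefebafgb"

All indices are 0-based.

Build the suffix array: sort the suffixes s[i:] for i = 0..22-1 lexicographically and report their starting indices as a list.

rank | idx | suffix
   0 |   8 | abdbacefebafgb
   1 |  12 | acefebafgb
   2 |   3 | aegedabdbacefebafgb
   3 |  18 | afgb
   4 |  21 | b
   5 |  11 | bacefebafgb
   6 |  17 | bafgb
   7 |   9 | bdbacefebafgb
   8 |   2 | caegedabdbacefebafgb
   9 |  13 | cefebafgb
  10 |   0 | cfcaegedabdbacefebafgb
  11 |   7 | dabdbacefebafgb
  12 |  10 | dbacefebafgb
  13 |  16 | ebafgb
  14 |   6 | edabdbacefebafgb
  15 |  14 | efebafgb
  16 |   4 | egedabdbacefebafgb
  17 |   1 | fcaegedabdbacefebafgb
  18 |  15 | febafgb
  19 |  19 | fgb
  20 |  20 | gb
  21 |   5 | gedabdbacefebafgb

[8, 12, 3, 18, 21, 11, 17, 9, 2, 13, 0, 7, 10, 16, 6, 14, 4, 1, 15, 19, 20, 5]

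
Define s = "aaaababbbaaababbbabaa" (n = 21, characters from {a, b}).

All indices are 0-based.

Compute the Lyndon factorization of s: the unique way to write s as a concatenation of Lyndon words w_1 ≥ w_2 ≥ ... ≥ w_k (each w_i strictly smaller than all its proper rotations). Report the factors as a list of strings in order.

["aaaababbbaaababbbab", "a", "a"]

emit factor 1: 'aaaababbbaaababbbab' (i=0, period=19)
emit factor 2: 'a' (i=19, period=1)
emit factor 3: 'a' (i=20, period=1)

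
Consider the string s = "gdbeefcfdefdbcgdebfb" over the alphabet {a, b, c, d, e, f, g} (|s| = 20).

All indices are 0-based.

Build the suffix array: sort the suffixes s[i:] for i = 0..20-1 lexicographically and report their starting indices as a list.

rank→(start, suffix):
  0 → (19, 'b')
  1 → (12, 'bcgdebfb')
  2 → (2, 'beefcfdefdbcgdebfb')
  3 → (17, 'bfb')
  4 → (6, 'cfdefdbcgdebfb')
  5 → (13, 'cgdebfb')
  6 → (11, 'dbcgdebfb')
  7 → (1, 'dbeefcfdefdbcgdebfb')
  8 → (15, 'debfb')
  9 → (8, 'defdbcgdebfb')
  10 → (16, 'ebfb')
  11 → (3, 'eefcfdefdbcgdebfb')
  12 → (4, 'efcfdefdbcgdebfb')
  13 → (9, 'efdbcgdebfb')
  14 → (18, 'fb')
  15 → (5, 'fcfdefdbcgdebfb')
  16 → (10, 'fdbcgdebfb')
  17 → (7, 'fdefdbcgdebfb')
  18 → (0, 'gdbeefcfdefdbcgdebfb')
  19 → (14, 'gdebfb')

[19, 12, 2, 17, 6, 13, 11, 1, 15, 8, 16, 3, 4, 9, 18, 5, 10, 7, 0, 14]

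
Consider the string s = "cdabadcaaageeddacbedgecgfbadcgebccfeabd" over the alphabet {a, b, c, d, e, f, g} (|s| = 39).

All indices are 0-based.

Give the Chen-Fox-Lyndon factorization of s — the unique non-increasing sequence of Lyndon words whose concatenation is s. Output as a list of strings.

["cd", "abadc", "aaageeddacbedgecgfbadcgebccfeabd"]

emit factor 1: 'cd' (i=0, period=2)
emit factor 2: 'abadc' (i=2, period=5)
emit factor 3: 'aaageeddacbedgecgfbadcgebccfeabd' (i=7, period=32)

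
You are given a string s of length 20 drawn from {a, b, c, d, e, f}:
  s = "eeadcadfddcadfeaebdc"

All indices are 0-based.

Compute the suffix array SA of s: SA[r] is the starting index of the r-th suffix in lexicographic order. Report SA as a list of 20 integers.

[2, 5, 11, 15, 17, 19, 4, 10, 18, 3, 9, 8, 6, 12, 1, 14, 16, 0, 7, 13]

rank | idx | suffix
   0 |   2 | adcadfddcadfeaebdc
   1 |   5 | adfddcadfeaebdc
   2 |  11 | adfeaebdc
   3 |  15 | aebdc
   4 |  17 | bdc
   5 |  19 | c
   6 |   4 | cadfddcadfeaebdc
   7 |  10 | cadfeaebdc
   8 |  18 | dc
   9 |   3 | dcadfddcadfeaebdc
  10 |   9 | dcadfeaebdc
  11 |   8 | ddcadfeaebdc
  12 |   6 | dfddcadfeaebdc
  13 |  12 | dfeaebdc
  14 |   1 | eadcadfddcadfeaebdc
  15 |  14 | eaebdc
  16 |  16 | ebdc
  17 |   0 | eeadcadfddcadfeaebdc
  18 |   7 | fddcadfeaebdc
  19 |  13 | feaebdc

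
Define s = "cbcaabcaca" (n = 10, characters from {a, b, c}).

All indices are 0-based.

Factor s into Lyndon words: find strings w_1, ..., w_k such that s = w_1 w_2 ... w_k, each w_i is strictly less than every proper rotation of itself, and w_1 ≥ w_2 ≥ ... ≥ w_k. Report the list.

["c", "bc", "aabcac", "a"]

emit factor 1: 'c' (i=0, period=1)
emit factor 2: 'bc' (i=1, period=2)
emit factor 3: 'aabcac' (i=3, period=6)
emit factor 4: 'a' (i=9, period=1)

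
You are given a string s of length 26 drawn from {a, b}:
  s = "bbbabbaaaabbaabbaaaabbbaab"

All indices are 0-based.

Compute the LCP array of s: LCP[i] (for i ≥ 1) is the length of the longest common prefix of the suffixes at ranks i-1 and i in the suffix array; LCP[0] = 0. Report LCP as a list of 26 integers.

[0, 6, 3, 5, 2, 3, 6, 4, 1, 2, 9, 5, 3, 0, 1, 7, 3, 4, 2, 1, 8, 4, 5, 3, 2, 4]

rank→(start, suffix):
  0 → (6, 'aaaabbaabbaaaabbbaab')
  1 → (16, 'aaaabbbaab')
  2 → (7, 'aaabbaabbaaaabbbaab')
  3 → (17, 'aaabbbaab')
  4 → (23, 'aab')
  5 → (12, 'aabbaaaabbbaab')
  6 → (8, 'aabbaabbaaaabbbaab')
  7 → (18, 'aabbbaab')
  8 → (24, 'ab')
  9 → (3, 'abbaaaabbaabbaaaabbbaab')
  10 → (13, 'abbaaaabbbaab')
  11 → (9, 'abbaabbaaaabbbaab')
  12 → (19, 'abbbaab')
  13 → (25, 'b')
  14 → (5, 'baaaabbaabbaaaabbbaab')
  15 → (15, 'baaaabbbaab')
  16 → (22, 'baab')
  17 → (11, 'baabbaaaabbbaab')
  18 → (2, 'babbaaaabbaabbaaaabbbaab')
  19 → (4, 'bbaaaabbaabbaaaabbbaab')
  20 → (14, 'bbaaaabbbaab')
  21 → (21, 'bbaab')
  22 → (10, 'bbaabbaaaabbbaab')
  23 → (1, 'bbabbaaaabbaabbaaaabbbaab')
  24 → (20, 'bbbaab')
  25 → (0, 'bbbabbaaaabbaabbaaaabbbaab')

SA = [6, 16, 7, 17, 23, 12, 8, 18, 24, 3, 13, 9, 19, 25, 5, 15, 22, 11, 2, 4, 14, 21, 10, 1, 20, 0]
rank  pair      lcp
   1  s[6:],s[16:]  6  'aaaabb'
   2  s[16:],s[7:]  3  'aaa'
   3  s[7:],s[17:]  5  'aaabb'
   4  s[17:],s[23:]  2  'aa'
   5  s[23:],s[12:]  3  'aab'
   6  s[12:],s[8:]  6  'aabbaa'
   7  s[8:],s[18:]  4  'aabb'
   8  s[18:],s[24:]  1  'a'
   9  s[24:],s[3:]  2  'ab'
  10  s[3:],s[13:]  9  'abbaaaabb'
  11  s[13:],s[9:]  5  'abbaa'
  12  s[9:],s[19:]  3  'abb'
  13  s[19:],s[25:]  0  ''
  14  s[25:],s[5:]  1  'b'
  15  s[5:],s[15:]  7  'baaaabb'
  16  s[15:],s[22:]  3  'baa'
  17  s[22:],s[11:]  4  'baab'
  18  s[11:],s[2:]  2  'ba'
  19  s[2:],s[4:]  1  'b'
  20  s[4:],s[14:]  8  'bbaaaabb'
  21  s[14:],s[21:]  4  'bbaa'
  22  s[21:],s[10:]  5  'bbaab'
  23  s[10:],s[1:]  3  'bba'
  24  s[1:],s[20:]  2  'bb'
  25  s[20:],s[0:]  4  'bbba'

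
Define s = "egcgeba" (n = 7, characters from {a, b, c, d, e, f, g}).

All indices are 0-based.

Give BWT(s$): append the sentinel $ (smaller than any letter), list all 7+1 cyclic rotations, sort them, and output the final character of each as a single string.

abegg$ec

rank  rotation  last
    0  $egcgeba  a
    1  a$egcgeb  b
    2  ba$egcge  e
    3  cgeba$eg  g
    4  eba$egcg  g
    5  egcgeba$  $
    6  gcgeba$e  e
    7  geba$egc  c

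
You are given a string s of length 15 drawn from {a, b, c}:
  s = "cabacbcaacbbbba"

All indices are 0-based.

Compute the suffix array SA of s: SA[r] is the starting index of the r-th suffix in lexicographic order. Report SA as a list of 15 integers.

sorted suffixes:
  #0 SA[0]=14  'a'
  #1 SA[1]=7  'aacbbbba'
  #2 SA[2]=1  'abacbcaacbbbba'
  #3 SA[3]=8  'acbbbba'
  #4 SA[4]=3  'acbcaacbbbba'
  #5 SA[5]=13  'ba'
  #6 SA[6]=2  'bacbcaacbbbba'
  #7 SA[7]=12  'bba'
  #8 SA[8]=11  'bbba'
  #9 SA[9]=10  'bbbba'
  #10 SA[10]=5  'bcaacbbbba'
  #11 SA[11]=6  'caacbbbba'
  #12 SA[12]=0  'cabacbcaacbbbba'
  #13 SA[13]=9  'cbbbba'
  #14 SA[14]=4  'cbcaacbbbba'

[14, 7, 1, 8, 3, 13, 2, 12, 11, 10, 5, 6, 0, 9, 4]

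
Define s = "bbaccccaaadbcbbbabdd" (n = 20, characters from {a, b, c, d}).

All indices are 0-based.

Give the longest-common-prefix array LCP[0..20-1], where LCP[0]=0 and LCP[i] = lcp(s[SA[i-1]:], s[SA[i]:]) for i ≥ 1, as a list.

[0, 2, 1, 1, 1, 0, 2, 1, 3, 2, 1, 1, 0, 1, 1, 2, 3, 0, 1, 1]

sorted suffixes:
  #0 SA[0]=7  'aaadbcbbbabdd'
  #1 SA[1]=8  'aadbcbbbabdd'
  #2 SA[2]=16  'abdd'
  #3 SA[3]=2  'accccaaadbcbbbabdd'
  #4 SA[4]=9  'adbcbbbabdd'
  #5 SA[5]=15  'babdd'
  #6 SA[6]=1  'baccccaaadbcbbbabdd'
  #7 SA[7]=14  'bbabdd'
  #8 SA[8]=0  'bbaccccaaadbcbbbabdd'
  #9 SA[9]=13  'bbbabdd'
  #10 SA[10]=11  'bcbbbabdd'
  #11 SA[11]=17  'bdd'
  #12 SA[12]=6  'caaadbcbbbabdd'
  #13 SA[13]=12  'cbbbabdd'
  #14 SA[14]=5  'ccaaadbcbbbabdd'
  #15 SA[15]=4  'cccaaadbcbbbabdd'
  #16 SA[16]=3  'ccccaaadbcbbbabdd'
  #17 SA[17]=19  'd'
  #18 SA[18]=10  'dbcbbbabdd'
  #19 SA[19]=18  'dd'

SA = [7, 8, 16, 2, 9, 15, 1, 14, 0, 13, 11, 17, 6, 12, 5, 4, 3, 19, 10, 18]
[i] adj suffixes → lcp
  [1] 7/8 → 2 ('aa')
  [2] 8/16 → 1 ('a')
  [3] 16/2 → 1 ('a')
  [4] 2/9 → 1 ('a')
  [5] 9/15 → 0 ('')
  [6] 15/1 → 2 ('ba')
  [7] 1/14 → 1 ('b')
  [8] 14/0 → 3 ('bba')
  [9] 0/13 → 2 ('bb')
  [10] 13/11 → 1 ('b')
  [11] 11/17 → 1 ('b')
  [12] 17/6 → 0 ('')
  [13] 6/12 → 1 ('c')
  [14] 12/5 → 1 ('c')
  [15] 5/4 → 2 ('cc')
  [16] 4/3 → 3 ('ccc')
  [17] 3/19 → 0 ('')
  [18] 19/10 → 1 ('d')
  [19] 10/18 → 1 ('d')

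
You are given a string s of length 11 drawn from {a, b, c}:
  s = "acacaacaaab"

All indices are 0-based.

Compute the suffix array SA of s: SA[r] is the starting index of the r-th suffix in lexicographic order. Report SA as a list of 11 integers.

[7, 8, 4, 9, 5, 2, 0, 10, 6, 3, 1]

rank | idx | suffix
   0 |   7 | aaab
   1 |   8 | aab
   2 |   4 | aacaaab
   3 |   9 | ab
   4 |   5 | acaaab
   5 |   2 | acaacaaab
   6 |   0 | acacaacaaab
   7 |  10 | b
   8 |   6 | caaab
   9 |   3 | caacaaab
  10 |   1 | cacaacaaab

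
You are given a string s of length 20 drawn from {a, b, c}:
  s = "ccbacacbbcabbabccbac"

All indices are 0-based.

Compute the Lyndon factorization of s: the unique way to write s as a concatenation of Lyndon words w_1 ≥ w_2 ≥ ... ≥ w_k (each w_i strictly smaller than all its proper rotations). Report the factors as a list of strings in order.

["c", "c", "b", "acacbbc", "abbabccbac"]

emit factor 1: 'c' (i=0, period=1)
emit factor 2: 'c' (i=1, period=1)
emit factor 3: 'b' (i=2, period=1)
emit factor 4: 'acacbbc' (i=3, period=7)
emit factor 5: 'abbabccbac' (i=10, period=10)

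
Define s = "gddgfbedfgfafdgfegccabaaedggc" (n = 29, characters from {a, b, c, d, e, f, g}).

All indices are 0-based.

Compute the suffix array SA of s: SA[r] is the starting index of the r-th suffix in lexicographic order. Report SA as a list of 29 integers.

sorted suffixes:
  #0 SA[0]=22  'aaedggc'
  #1 SA[1]=20  'abaaedggc'
  #2 SA[2]=23  'aedggc'
  #3 SA[3]=11  'afdgfegccabaaedggc'
  #4 SA[4]=21  'baaedggc'
  #5 SA[5]=5  'bedfgfafdgfegccabaaedggc'
  #6 SA[6]=28  'c'
  #7 SA[7]=19  'cabaaedggc'
  #8 SA[8]=18  'ccabaaedggc'
  #9 SA[9]=1  'ddgfbedfgfafdgfegccabaaedggc'
  #10 SA[10]=7  'dfgfafdgfegccabaaedggc'
  #11 SA[11]=2  'dgfbedfgfafdgfegccabaaedggc'
  #12 SA[12]=13  'dgfegccabaaedggc'
  #13 SA[13]=25  'dggc'
  #14 SA[14]=6  'edfgfafdgfegccabaaedggc'
  #15 SA[15]=24  'edggc'
  #16 SA[16]=16  'egccabaaedggc'
  #17 SA[17]=10  'fafdgfegccabaaedggc'
  #18 SA[18]=4  'fbedfgfafdgfegccabaaedggc'
  #19 SA[19]=12  'fdgfegccabaaedggc'
  #20 SA[20]=15  'fegccabaaedggc'
  #21 SA[21]=8  'fgfafdgfegccabaaedggc'
  #22 SA[22]=27  'gc'
  #23 SA[23]=17  'gccabaaedggc'
  #24 SA[24]=0  'gddgfbedfgfafdgfegccabaaedggc'
  #25 SA[25]=9  'gfafdgfegccabaaedggc'
  #26 SA[26]=3  'gfbedfgfafdgfegccabaaedggc'
  #27 SA[27]=14  'gfegccabaaedggc'
  #28 SA[28]=26  'ggc'

[22, 20, 23, 11, 21, 5, 28, 19, 18, 1, 7, 2, 13, 25, 6, 24, 16, 10, 4, 12, 15, 8, 27, 17, 0, 9, 3, 14, 26]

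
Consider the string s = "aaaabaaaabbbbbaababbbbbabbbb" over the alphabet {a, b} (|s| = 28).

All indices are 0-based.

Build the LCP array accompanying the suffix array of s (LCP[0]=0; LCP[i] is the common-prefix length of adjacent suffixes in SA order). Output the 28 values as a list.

sorted suffixes:
  #0 SA[0]=0  'aaaabaaaabbbbbaababbbbbabbbb'
  #1 SA[1]=5  'aaaabbbbbaababbbbbabbbb'
  #2 SA[2]=1  'aaabaaaabbbbbaababbbbbabbbb'
  #3 SA[3]=6  'aaabbbbbaababbbbbabbbb'
  #4 SA[4]=2  'aabaaaabbbbbaababbbbbabbbb'
  #5 SA[5]=14  'aababbbbbabbbb'
  #6 SA[6]=7  'aabbbbbaababbbbbabbbb'
  #7 SA[7]=3  'abaaaabbbbbaababbbbbabbbb'
  #8 SA[8]=15  'ababbbbbabbbb'
  #9 SA[9]=23  'abbbb'
  #10 SA[10]=8  'abbbbbaababbbbbabbbb'
  #11 SA[11]=17  'abbbbbabbbb'
  #12 SA[12]=27  'b'
  #13 SA[13]=4  'baaaabbbbbaababbbbbabbbb'
  #14 SA[14]=13  'baababbbbbabbbb'
  #15 SA[15]=22  'babbbb'
  #16 SA[16]=16  'babbbbbabbbb'
  #17 SA[17]=26  'bb'
  #18 SA[18]=12  'bbaababbbbbabbbb'
  #19 SA[19]=21  'bbabbbb'
  #20 SA[20]=25  'bbb'
  #21 SA[21]=11  'bbbaababbbbbabbbb'
  #22 SA[22]=20  'bbbabbbb'
  #23 SA[23]=24  'bbbb'
  #24 SA[24]=10  'bbbbaababbbbbabbbb'
  #25 SA[25]=19  'bbbbabbbb'
  #26 SA[26]=9  'bbbbbaababbbbbabbbb'
  #27 SA[27]=18  'bbbbbabbbb'

SA = [0, 5, 1, 6, 2, 14, 7, 3, 15, 23, 8, 17, 27, 4, 13, 22, 16, 26, 12, 21, 25, 11, 20, 24, 10, 19, 9, 18]
[i] adj suffixes → lcp
  [1] 0/5 → 5 ('aaaab')
  [2] 5/1 → 3 ('aaa')
  [3] 1/6 → 4 ('aaab')
  [4] 6/2 → 2 ('aa')
  [5] 2/14 → 4 ('aaba')
  [6] 14/7 → 3 ('aab')
  [7] 7/3 → 1 ('a')
  [8] 3/15 → 3 ('aba')
  [9] 15/23 → 2 ('ab')
  [10] 23/8 → 5 ('abbbb')
  [11] 8/17 → 7 ('abbbbba')
  [12] 17/27 → 0 ('')
  [13] 27/4 → 1 ('b')
  [14] 4/13 → 3 ('baa')
  [15] 13/22 → 2 ('ba')
  [16] 22/16 → 6 ('babbbb')
  [17] 16/26 → 1 ('b')
  [18] 26/12 → 2 ('bb')
  [19] 12/21 → 3 ('bba')
  [20] 21/25 → 2 ('bb')
  [21] 25/11 → 3 ('bbb')
  [22] 11/20 → 4 ('bbba')
  [23] 20/24 → 3 ('bbb')
  [24] 24/10 → 4 ('bbbb')
  [25] 10/19 → 5 ('bbbba')
  [26] 19/9 → 4 ('bbbb')
  [27] 9/18 → 6 ('bbbbba')

[0, 5, 3, 4, 2, 4, 3, 1, 3, 2, 5, 7, 0, 1, 3, 2, 6, 1, 2, 3, 2, 3, 4, 3, 4, 5, 4, 6]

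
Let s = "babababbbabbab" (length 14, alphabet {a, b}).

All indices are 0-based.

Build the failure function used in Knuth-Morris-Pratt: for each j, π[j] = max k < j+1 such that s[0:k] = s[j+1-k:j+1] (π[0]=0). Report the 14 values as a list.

[0, 0, 1, 2, 3, 4, 5, 1, 1, 2, 3, 1, 2, 3]

π[0] = 0
j=1 s[j]='a': π[1]=0 (border '')
j=2 s[j]='b': π[2]=1 (border 'b')
j=3 s[j]='a': π[3]=2 (border 'ba')
j=4 s[j]='b': π[4]=3 (border 'bab')
j=5 s[j]='a': π[5]=4 (border 'baba')
j=6 s[j]='b': π[6]=5 (border 'babab')
j=7 s[j]='b': k: 5→3→1→0; π[7]=1 (border 'b')
j=8 s[j]='b': k: 1→0; π[8]=1 (border 'b')
j=9 s[j]='a': π[9]=2 (border 'ba')
j=10 s[j]='b': π[10]=3 (border 'bab')
j=11 s[j]='b': k: 3→1→0; π[11]=1 (border 'b')
j=12 s[j]='a': π[12]=2 (border 'ba')
j=13 s[j]='b': π[13]=3 (border 'bab')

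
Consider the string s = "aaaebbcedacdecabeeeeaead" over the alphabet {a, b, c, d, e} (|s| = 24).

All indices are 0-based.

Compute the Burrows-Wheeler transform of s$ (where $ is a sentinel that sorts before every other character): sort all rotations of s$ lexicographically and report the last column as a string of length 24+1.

rank  rotation                   last
    0  $aaaebbcedacdecabeeeeaead  d
    1  aaaebbcedacdecabeeeeaead$  $
    2  aaebbcedacdecabeeeeaead$a  a
    3  abeeeeaead$aaaebbcedacdec  c
    4  acdecabeeeeaead$aaaebbced  d
    5  ad$aaaebbcedacdecabeeeeae  e
    6  aead$aaaebbcedacdecabeeee  e
    7  aebbcedacdecabeeeeaead$aa  a
    8  bbcedacdecabeeeeaead$aaae  e
    9  bcedacdecabeeeeaead$aaaeb  b
   10  beeeeaead$aaaebbcedacdeca  a
   11  cabeeeeaead$aaaebbcedacde  e
   12  cdecabeeeeaead$aaaebbceda  a
   13  cedacdecabeeeeaead$aaaebb  b
   14  d$aaaebbcedacdecabeeeeaea  a
   15  dacdecabeeeeaead$aaaebbce  e
   16  decabeeeeaead$aaaebbcedac  c
   17  ead$aaaebbcedacdecabeeeea  a
   18  eaead$aaaebbcedacdecabeee  e
   19  ebbcedacdecabeeeeaead$aaa  a
   20  ecabeeeeaead$aaaebbcedacd  d
   21  edacdecabeeeeaead$aaaebbc  c
   22  eeaead$aaaebbcedacdecabee  e
   23  eeeaead$aaaebbcedacdecabe  e
   24  eeeeaead$aaaebbcedacdecab  b

d$acdeeaebaeabaecaeadceeb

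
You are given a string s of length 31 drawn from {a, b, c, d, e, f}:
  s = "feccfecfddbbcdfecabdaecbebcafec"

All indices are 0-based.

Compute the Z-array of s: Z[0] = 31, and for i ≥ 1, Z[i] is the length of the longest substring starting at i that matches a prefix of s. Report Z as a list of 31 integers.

Z[0]=31
i=1: i≥r, start 0; Z[1]=0
i=2: i≥r, start 0; Z[2]=0
i=3: i≥r, start 0; Z[3]=0
i=4: i≥r, start 0; Z[4]=3 grow→box=[4,7)
i=5: min(r-i=2, Z[1]=0)=0; Z[5]=0
i=6: min(r-i=1, Z[2]=0)=0; Z[6]=0
i=7: i≥r, start 0; Z[7]=1 grow→box=[7,8)
i=8: i≥r, start 0; Z[8]=0
i=9: i≥r, start 0; Z[9]=0
i=10: i≥r, start 0; Z[10]=0
i=11: i≥r, start 0; Z[11]=0
i=12: i≥r, start 0; Z[12]=0
i=13: i≥r, start 0; Z[13]=0
i=14: i≥r, start 0; Z[14]=3 grow→box=[14,17)
i=15: min(r-i=2, Z[1]=0)=0; Z[15]=0
i=16: min(r-i=1, Z[2]=0)=0; Z[16]=0
i=17: i≥r, start 0; Z[17]=0
i=18: i≥r, start 0; Z[18]=0
i=19: i≥r, start 0; Z[19]=0
i=20: i≥r, start 0; Z[20]=0
i=21: i≥r, start 0; Z[21]=0
i=22: i≥r, start 0; Z[22]=0
i=23: i≥r, start 0; Z[23]=0
i=24: i≥r, start 0; Z[24]=0
i=25: i≥r, start 0; Z[25]=0
i=26: i≥r, start 0; Z[26]=0
i=27: i≥r, start 0; Z[27]=0
i=28: i≥r, start 0; Z[28]=3 grow→box=[28,31)
i=29: min(r-i=2, Z[1]=0)=0; Z[29]=0
i=30: min(r-i=1, Z[2]=0)=0; Z[30]=0

[31, 0, 0, 0, 3, 0, 0, 1, 0, 0, 0, 0, 0, 0, 3, 0, 0, 0, 0, 0, 0, 0, 0, 0, 0, 0, 0, 0, 3, 0, 0]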